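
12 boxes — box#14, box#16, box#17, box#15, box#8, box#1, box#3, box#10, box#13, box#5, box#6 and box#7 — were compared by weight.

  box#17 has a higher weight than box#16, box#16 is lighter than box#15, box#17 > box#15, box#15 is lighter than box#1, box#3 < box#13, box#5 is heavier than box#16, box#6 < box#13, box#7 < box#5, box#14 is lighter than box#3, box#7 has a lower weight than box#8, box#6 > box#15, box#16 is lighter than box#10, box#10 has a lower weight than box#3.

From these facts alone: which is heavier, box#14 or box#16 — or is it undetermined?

Following every chain through box#16: above box#16 we get box#15, box#10, box#1, box#6, box#3, box#17, box#5, box#13.
box#14 is not reached, and no chain runs the other way from box#14 to box#16.
So the given relations leave the order of box#16 and box#14 undetermined.

undetermined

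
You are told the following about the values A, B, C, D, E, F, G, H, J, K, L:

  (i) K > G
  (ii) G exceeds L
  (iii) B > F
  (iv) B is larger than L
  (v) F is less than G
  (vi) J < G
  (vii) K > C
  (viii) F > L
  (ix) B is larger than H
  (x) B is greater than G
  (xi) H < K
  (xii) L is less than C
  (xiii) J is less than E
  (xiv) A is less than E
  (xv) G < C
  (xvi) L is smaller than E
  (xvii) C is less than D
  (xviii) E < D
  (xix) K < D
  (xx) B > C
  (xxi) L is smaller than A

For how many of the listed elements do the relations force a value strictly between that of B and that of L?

3

Chaining upward from L reaches: F, G, C, A, K, E, D.
Chaining downward from B reaches: H, J, F, G, C.
Strictly between L and B are those in both lists: F, G, C — 3 elements.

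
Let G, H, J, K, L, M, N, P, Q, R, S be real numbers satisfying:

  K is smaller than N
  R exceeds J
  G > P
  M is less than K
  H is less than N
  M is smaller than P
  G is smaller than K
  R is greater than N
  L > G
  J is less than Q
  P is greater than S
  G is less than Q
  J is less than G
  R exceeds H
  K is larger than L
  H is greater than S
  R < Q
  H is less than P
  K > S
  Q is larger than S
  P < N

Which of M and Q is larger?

M < P and P < G give M < G.
Then G < L extends the chain to L.
Then L < K extends the chain to K.
With K < N: M < P < G < L < K < N.
With N < R: M < P < G < L < K < N < R.
With R < Q: M < P < G < L < K < N < R < Q.
So M < Q; Q is the larger of the two.

Q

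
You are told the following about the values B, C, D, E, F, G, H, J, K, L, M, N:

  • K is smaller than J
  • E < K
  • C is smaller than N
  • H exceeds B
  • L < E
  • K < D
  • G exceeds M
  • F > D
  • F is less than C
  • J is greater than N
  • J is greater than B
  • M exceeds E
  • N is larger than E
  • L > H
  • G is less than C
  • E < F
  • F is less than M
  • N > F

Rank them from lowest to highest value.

B < H < L < E < K < D < F < M < G < C < N < J

Nothing is placed below B, so it is least; from there B < H; H < L; L < E; E < K; K < D; D < F; F < M; M < G; G < C; C < N; N < J, each given directly.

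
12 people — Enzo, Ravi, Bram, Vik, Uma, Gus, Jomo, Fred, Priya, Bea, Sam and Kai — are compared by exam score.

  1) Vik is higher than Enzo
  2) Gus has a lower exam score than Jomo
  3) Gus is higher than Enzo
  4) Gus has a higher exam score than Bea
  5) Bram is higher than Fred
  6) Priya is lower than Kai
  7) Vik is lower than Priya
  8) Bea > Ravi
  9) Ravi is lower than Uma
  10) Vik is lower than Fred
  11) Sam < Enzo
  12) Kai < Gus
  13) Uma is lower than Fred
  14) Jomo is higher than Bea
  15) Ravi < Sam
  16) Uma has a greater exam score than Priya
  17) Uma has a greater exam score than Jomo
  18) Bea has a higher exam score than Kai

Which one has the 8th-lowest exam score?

The consecutive relations fix a unique order: Ravi < Sam < Enzo < Vik < Priya < Kai < Bea < Gus < Jomo < Uma < Fred < Bram.
The 8th smallest is Gus.

Gus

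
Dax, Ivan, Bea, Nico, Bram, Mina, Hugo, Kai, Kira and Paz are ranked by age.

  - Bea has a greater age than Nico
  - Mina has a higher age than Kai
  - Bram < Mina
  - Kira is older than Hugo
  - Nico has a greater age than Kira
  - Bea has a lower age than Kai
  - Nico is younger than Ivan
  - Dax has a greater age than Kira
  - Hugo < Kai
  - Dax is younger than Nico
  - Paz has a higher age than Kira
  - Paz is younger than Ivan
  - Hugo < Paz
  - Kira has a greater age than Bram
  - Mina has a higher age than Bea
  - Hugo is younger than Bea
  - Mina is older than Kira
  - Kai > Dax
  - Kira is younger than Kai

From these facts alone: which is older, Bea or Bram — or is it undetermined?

Bea

Link the given pairs in sequence: Bram < Kira; Kira < Dax; Dax < Nico; Nico < Bea.
Together: Bram < Kira < Dax < Nico < Bea.
So Bea is older.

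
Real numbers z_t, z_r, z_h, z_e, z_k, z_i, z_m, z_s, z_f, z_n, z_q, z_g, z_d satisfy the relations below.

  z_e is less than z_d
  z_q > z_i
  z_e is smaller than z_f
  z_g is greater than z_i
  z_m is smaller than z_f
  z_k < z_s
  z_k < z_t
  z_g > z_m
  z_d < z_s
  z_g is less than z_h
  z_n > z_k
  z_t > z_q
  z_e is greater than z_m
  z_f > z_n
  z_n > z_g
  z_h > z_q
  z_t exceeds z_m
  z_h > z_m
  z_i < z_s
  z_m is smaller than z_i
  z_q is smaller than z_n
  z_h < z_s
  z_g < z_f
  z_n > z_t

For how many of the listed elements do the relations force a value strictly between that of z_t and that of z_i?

1

Chaining upward from z_i reaches: z_g, z_q, z_h, z_n, z_f, z_s.
Chaining downward from z_t reaches: z_k, z_m, z_q.
Strictly between z_i and z_t are those in both lists: z_q — 1 element.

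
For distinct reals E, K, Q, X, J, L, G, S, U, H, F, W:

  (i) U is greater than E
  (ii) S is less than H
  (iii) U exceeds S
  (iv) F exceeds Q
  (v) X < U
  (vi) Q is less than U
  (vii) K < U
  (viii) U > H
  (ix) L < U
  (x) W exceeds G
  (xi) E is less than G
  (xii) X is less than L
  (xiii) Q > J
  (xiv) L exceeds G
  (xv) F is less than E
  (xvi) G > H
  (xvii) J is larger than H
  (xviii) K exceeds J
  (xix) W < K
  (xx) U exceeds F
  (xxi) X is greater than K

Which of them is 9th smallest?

K

The consecutive relations fix a unique order: S < H < J < Q < F < E < G < W < K < X < L < U.
Counting 9 from the smallest end gives K.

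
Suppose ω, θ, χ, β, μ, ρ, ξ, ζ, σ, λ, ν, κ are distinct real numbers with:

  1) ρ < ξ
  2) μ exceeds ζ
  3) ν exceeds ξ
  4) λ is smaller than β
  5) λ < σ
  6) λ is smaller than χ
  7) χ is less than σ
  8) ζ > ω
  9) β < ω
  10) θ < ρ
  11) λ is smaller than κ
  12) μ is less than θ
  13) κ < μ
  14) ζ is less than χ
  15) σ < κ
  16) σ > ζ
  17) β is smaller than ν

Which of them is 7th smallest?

κ

The consecutive relations fix a unique order: λ < β < ω < ζ < χ < σ < κ < μ < θ < ρ < ξ < ν.
The 7th smallest is κ.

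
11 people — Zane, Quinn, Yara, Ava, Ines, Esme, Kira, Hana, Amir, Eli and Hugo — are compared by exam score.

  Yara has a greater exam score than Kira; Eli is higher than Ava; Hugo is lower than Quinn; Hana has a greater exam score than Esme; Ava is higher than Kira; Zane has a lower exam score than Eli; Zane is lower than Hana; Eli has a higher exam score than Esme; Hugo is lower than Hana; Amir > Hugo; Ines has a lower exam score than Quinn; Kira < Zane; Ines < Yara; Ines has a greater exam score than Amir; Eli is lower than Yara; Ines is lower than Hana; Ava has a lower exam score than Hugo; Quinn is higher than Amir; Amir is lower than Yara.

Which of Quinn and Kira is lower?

Kira

Link the given pairs in sequence: Kira < Ava; Ava < Hugo; Hugo < Amir; Amir < Ines; Ines < Quinn.
Chaining these gives Kira < Ava < Hugo < Amir < Ines < Quinn.
So Kira < Quinn; Kira is the lower of the two.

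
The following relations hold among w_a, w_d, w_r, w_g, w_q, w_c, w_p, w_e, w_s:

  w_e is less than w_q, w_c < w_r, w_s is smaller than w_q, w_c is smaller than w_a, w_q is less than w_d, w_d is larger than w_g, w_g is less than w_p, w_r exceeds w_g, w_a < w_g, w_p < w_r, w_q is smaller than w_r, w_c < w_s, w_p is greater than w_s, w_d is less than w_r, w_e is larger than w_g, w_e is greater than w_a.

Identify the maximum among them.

Chaining downward from w_r: directly below it, w_c, w_g, w_p, w_q, w_d; then w_a, w_s, w_e.
That covers every other element, and nothing is given above w_r, so w_r is the maximum.

w_r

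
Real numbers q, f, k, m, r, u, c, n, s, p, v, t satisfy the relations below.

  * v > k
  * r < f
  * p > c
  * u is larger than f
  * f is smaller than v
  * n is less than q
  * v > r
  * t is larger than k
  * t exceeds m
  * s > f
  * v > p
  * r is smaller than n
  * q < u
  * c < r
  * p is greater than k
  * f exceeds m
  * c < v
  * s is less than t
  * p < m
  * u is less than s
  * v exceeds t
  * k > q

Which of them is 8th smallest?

The consecutive relations fix a unique order: c < r < n < q < k < p < m < f < u < s < t < v.
The 8th smallest is f.

f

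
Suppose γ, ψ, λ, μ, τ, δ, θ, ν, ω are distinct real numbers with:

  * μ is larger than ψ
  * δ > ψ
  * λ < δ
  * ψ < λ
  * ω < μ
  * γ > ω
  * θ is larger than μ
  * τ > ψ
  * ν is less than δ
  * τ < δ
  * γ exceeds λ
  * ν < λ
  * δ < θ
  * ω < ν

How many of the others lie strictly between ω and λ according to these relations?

The relations place ω below λ. An element lies strictly between them when it is forced above ω and also forced below λ.
Above ω: {μ, ν, δ, γ, θ}. Below λ: {ψ, ν}.
Intersection: {ν} — 1.

1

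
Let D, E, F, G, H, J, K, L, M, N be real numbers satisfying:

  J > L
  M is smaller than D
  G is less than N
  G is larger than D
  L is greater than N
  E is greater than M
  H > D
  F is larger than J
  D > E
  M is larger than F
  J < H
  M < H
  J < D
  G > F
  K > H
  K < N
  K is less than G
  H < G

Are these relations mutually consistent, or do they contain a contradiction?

Chaining the given relations yields J < F < M < E < D < H < K < G < N < L, so J < L. But one relation states L < J. These cannot both hold.

inconsistent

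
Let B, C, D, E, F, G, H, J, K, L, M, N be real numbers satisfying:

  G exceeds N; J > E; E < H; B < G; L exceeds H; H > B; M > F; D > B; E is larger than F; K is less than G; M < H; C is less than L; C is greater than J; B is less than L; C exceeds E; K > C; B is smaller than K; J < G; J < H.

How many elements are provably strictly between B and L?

1

Chaining upward from B reaches: H, D, K, G.
Chaining downward from L reaches: F, E, M, J, C, H.
Strictly between B and L are those in both lists: H — 1 element.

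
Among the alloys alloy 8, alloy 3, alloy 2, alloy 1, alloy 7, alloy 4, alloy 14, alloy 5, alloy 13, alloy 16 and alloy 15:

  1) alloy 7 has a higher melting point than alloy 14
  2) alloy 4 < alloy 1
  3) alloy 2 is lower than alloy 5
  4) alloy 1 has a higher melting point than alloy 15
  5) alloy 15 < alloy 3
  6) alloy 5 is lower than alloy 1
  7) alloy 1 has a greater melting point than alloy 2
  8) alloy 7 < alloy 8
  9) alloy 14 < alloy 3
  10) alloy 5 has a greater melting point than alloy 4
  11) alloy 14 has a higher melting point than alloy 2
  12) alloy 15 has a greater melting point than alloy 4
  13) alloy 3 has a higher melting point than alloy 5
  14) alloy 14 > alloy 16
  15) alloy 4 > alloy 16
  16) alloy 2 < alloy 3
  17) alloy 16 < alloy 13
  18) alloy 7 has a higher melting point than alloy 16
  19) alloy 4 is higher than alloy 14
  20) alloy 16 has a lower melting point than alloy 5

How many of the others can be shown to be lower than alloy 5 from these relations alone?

4

The elements the relations force below alloy 5 are alloy 2, alloy 16, alloy 14, alloy 4 — no chain reaches any other.
That is 4.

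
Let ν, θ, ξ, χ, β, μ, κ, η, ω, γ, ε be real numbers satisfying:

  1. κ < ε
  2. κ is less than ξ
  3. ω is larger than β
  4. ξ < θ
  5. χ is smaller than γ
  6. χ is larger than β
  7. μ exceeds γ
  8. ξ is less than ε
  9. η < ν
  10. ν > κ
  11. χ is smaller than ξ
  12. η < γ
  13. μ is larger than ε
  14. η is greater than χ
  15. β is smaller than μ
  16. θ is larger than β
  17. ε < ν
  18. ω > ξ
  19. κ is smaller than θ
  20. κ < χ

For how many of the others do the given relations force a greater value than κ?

9

From κ the given relations immediately reach χ, ξ, ε, ν, θ.
From those, η, γ, ω, μ — 9 in total.
Nothing else is reachable above κ; 9 in all.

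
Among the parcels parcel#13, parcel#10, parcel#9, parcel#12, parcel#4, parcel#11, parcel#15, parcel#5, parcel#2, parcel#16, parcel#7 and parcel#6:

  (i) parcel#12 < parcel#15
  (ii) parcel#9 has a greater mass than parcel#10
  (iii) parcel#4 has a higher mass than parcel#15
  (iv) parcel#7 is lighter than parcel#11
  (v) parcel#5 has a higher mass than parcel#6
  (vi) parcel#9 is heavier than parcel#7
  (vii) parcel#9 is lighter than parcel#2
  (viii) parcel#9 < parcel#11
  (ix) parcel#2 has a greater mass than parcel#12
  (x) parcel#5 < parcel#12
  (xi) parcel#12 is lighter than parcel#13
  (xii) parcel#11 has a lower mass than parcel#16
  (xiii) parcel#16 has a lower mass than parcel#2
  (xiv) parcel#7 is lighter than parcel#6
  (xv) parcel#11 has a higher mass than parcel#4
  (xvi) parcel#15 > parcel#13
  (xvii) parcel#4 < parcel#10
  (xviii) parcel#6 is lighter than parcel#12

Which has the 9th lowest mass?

parcel#9

Piecing the relations together gives one ordering: parcel#7 < parcel#6 < parcel#5 < parcel#12 < parcel#13 < parcel#15 < parcel#4 < parcel#10 < parcel#9 < parcel#11 < parcel#16 < parcel#2.
Counting 9 from the smallest end gives parcel#9.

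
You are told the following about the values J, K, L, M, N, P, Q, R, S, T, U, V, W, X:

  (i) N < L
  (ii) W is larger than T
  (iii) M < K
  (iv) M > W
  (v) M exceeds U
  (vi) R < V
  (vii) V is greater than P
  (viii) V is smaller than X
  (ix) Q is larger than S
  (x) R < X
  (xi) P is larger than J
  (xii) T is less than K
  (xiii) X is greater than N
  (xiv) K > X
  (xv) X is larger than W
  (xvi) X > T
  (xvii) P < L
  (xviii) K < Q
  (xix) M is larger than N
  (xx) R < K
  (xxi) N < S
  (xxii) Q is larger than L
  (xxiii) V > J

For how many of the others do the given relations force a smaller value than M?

From M the given relations immediately reach U, N, W.
From those, T — 4 in total.
Nothing else is reachable below M; 4 in all.

4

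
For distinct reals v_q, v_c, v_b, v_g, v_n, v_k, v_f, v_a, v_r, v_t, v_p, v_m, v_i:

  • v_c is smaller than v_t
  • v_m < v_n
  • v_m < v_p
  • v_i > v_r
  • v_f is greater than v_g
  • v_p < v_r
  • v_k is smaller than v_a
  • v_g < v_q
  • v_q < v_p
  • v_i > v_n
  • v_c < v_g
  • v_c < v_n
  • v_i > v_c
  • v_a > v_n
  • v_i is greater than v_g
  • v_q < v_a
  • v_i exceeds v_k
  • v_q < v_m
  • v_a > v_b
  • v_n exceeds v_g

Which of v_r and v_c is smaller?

v_c

v_c < v_g and v_g < v_q give v_c < v_q.
With v_q < v_m: v_c < v_g < v_q < v_m.
Then v_m < v_p extends the chain to v_p.
Then v_p < v_r extends the chain to v_r.
So v_c < v_r; v_c is the smaller of the two.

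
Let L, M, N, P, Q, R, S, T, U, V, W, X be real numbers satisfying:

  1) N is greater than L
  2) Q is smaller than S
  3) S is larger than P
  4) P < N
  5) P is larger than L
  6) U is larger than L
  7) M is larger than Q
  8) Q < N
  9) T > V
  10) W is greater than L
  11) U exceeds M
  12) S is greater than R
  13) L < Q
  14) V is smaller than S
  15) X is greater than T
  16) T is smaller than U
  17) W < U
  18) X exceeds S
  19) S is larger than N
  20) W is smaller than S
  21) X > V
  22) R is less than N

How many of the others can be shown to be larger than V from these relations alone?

4

Directly above V: T, S, X.
One step further: U (4 so far).
Nothing else is reachable above V; 4 in all.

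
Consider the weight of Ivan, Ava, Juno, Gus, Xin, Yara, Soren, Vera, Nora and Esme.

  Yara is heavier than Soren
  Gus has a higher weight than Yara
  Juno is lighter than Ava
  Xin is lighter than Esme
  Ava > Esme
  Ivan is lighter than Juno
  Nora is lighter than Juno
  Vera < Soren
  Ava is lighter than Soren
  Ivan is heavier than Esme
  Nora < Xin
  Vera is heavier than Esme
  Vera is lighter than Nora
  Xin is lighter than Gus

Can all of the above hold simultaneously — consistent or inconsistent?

We have Esme < Vera stated directly, yet also Vera < Nora < Xin < Esme by chaining the others — so Vera < Esme. Contradiction.

inconsistent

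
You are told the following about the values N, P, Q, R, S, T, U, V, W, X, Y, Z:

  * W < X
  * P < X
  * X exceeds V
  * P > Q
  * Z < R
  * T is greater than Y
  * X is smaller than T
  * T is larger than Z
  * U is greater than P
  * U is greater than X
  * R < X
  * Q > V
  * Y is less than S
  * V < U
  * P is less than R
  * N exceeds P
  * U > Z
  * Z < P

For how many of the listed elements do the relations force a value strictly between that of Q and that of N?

1

Chaining upward from Q reaches: P, R, X, T, U.
Chaining downward from N reaches: V, Z, P.
Strictly between Q and N are those in both lists: P — 1 element.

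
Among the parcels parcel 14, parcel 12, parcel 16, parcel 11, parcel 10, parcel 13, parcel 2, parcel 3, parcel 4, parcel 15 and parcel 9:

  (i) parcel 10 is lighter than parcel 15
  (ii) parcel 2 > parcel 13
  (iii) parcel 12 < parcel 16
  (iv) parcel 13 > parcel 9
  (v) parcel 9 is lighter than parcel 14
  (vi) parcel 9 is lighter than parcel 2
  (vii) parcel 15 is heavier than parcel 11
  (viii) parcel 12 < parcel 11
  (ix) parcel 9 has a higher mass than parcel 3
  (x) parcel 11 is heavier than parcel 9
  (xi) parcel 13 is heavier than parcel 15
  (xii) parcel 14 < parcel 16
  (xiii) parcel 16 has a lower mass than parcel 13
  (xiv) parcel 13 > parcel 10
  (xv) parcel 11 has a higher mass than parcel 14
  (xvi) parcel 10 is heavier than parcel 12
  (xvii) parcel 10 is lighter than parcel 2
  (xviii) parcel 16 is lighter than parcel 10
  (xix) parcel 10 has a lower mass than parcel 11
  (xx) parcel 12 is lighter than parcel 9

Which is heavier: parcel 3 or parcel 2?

Link the given pairs in sequence: parcel 3 < parcel 9; parcel 9 < parcel 14; parcel 14 < parcel 16; parcel 16 < parcel 10; parcel 10 < parcel 11; parcel 11 < parcel 15; parcel 15 < parcel 13; parcel 13 < parcel 2.
Together: parcel 3 < parcel 9 < parcel 14 < parcel 16 < parcel 10 < parcel 11 < parcel 15 < parcel 13 < parcel 2.
So parcel 3 < parcel 2; parcel 2 is the heavier of the two.

parcel 2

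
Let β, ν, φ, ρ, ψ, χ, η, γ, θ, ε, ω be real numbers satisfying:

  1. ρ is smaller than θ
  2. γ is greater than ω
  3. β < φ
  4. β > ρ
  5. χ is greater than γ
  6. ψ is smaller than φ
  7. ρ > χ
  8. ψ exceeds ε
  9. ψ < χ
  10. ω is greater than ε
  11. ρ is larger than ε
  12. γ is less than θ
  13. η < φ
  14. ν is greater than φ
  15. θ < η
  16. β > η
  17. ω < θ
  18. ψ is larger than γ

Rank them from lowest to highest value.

Each adjacent pair is fixed by a given relation: ε < ω; ω < γ; γ < ψ; ψ < χ; χ < ρ; ρ < θ; θ < η; η < β; β < φ; φ < ν. Chaining them end to end gives the full order.

ε < ω < γ < ψ < χ < ρ < θ < η < β < φ < ν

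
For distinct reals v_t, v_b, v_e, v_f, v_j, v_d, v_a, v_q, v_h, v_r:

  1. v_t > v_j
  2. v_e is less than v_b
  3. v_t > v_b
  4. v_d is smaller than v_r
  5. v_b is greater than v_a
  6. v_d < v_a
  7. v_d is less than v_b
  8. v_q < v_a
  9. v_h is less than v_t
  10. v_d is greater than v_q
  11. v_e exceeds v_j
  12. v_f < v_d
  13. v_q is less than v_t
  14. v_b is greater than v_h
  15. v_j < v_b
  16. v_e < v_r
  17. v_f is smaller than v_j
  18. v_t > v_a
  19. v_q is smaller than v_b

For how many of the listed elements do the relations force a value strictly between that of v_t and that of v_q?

Chaining upward from v_q reaches: v_d, v_a, v_r, v_b.
Chaining downward from v_t reaches: v_h, v_f, v_d, v_j, v_e, v_a, v_b.
Strictly between v_q and v_t are those in both lists: v_d, v_a, v_b — 3 elements.

3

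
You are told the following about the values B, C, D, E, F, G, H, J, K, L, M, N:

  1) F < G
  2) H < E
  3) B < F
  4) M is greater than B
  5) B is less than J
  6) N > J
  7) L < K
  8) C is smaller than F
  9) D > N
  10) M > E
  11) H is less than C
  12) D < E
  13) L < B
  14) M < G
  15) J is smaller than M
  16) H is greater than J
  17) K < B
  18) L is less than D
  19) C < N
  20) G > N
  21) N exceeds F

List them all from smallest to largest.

The consecutive links are each given: L < K; K < B; B < J; J < H; H < C; C < F; F < N; N < D; D < E; E < M; M < G.

L < K < B < J < H < C < F < N < D < E < M < G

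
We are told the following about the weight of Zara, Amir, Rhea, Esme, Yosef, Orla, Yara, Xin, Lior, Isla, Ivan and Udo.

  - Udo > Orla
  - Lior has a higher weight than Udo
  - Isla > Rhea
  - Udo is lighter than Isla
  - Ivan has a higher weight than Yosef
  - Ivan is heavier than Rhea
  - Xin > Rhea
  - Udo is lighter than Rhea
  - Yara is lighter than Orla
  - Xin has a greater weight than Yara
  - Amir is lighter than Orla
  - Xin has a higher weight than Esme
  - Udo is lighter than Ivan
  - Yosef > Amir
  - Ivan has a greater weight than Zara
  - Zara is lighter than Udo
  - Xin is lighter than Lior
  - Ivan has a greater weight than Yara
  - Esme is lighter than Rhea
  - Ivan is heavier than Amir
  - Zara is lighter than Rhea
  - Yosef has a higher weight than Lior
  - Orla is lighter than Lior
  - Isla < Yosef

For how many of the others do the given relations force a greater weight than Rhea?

5

The elements the relations force above Rhea are Isla, Xin, Lior, Yosef, Ivan — no chain reaches any other.
That is 5.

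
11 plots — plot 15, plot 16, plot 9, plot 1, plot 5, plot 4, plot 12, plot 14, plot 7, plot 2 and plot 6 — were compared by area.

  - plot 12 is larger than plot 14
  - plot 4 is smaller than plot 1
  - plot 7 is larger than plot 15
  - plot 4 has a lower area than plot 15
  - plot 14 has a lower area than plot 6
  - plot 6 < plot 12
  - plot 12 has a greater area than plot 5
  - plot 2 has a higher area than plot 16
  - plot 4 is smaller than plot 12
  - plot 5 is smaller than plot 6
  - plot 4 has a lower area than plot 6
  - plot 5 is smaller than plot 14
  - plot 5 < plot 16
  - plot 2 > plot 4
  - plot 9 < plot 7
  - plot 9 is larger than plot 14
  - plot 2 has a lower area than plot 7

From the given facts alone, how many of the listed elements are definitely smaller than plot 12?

4

From plot 12 the given relations immediately reach plot 5, plot 14, plot 4, plot 6.
No other element is forced below plot 12 by the given relations, so the count is 4.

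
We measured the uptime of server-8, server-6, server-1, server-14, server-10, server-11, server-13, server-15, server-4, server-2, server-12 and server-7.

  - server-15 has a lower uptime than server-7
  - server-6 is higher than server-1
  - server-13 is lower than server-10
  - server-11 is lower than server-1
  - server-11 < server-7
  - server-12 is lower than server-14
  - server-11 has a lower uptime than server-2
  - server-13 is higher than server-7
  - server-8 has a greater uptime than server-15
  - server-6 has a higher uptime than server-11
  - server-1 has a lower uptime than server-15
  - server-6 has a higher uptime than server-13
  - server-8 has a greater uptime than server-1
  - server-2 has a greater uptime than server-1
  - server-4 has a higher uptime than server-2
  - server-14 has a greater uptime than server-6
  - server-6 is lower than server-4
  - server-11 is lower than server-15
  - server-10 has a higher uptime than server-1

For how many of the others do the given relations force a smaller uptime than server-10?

5

From server-10 the given relations immediately reach server-1, server-13.
From those, server-11, server-7 — 4 in total.
From those, server-15 — 5 in total.
Nothing else is reachable below server-10; 5 in all.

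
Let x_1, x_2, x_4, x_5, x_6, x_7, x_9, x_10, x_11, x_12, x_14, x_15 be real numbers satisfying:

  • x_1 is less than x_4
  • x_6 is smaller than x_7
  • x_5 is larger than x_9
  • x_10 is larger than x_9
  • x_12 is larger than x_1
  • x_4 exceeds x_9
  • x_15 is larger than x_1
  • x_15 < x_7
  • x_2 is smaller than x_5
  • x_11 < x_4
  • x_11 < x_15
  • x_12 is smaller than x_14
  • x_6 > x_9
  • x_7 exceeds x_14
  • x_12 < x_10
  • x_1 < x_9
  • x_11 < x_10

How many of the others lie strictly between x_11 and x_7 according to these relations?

1

The relations place x_11 below x_7. An element lies strictly between them when it is forced above x_11 and also forced below x_7.
Above x_11: {x_15, x_10, x_4}. Below x_7: {x_1, x_12, x_14, x_9, x_6, x_15}.
Intersection: {x_15} — 1.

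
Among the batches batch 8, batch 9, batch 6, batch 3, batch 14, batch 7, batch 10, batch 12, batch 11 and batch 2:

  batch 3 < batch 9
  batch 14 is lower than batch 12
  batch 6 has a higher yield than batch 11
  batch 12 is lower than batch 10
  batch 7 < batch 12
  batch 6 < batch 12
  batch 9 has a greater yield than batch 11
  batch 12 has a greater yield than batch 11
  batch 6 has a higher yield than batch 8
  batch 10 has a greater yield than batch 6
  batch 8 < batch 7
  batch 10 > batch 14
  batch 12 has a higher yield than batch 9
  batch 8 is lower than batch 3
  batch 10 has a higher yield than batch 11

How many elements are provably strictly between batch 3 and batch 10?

Chaining upward from batch 3 reaches: batch 9, batch 12.
Chaining downward from batch 10 reaches: batch 8, batch 11, batch 14, batch 7, batch 9, batch 6, batch 12.
Strictly between batch 3 and batch 10 are those in both lists: batch 9, batch 12 — 2 elements.

2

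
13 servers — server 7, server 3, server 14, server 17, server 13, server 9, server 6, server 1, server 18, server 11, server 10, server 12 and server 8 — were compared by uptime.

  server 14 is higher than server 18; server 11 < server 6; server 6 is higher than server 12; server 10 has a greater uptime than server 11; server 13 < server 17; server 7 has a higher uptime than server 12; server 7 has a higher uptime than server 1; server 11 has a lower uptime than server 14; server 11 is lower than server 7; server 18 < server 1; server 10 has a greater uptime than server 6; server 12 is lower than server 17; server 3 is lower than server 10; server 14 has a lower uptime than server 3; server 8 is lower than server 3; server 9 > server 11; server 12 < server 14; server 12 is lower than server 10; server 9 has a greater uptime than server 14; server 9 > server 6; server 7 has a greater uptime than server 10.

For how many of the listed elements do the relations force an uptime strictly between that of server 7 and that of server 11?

The relations place server 11 below server 7. An element lies strictly between them when it is forced above server 11 and also forced below server 7.
Above server 11: {server 6, server 14, server 3, server 10, server 9}. Below server 7: {server 8, server 18, server 12, server 6, server 14, server 3, server 10, server 1}.
Intersection: {server 6, server 14, server 3, server 10} — 4.

4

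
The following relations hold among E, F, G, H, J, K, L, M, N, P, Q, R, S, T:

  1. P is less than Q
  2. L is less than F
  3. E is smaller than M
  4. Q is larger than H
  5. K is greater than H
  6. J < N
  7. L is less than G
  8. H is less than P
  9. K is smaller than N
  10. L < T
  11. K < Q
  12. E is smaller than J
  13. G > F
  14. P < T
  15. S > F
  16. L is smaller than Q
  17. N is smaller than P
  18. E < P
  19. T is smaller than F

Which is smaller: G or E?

E < J and J < N give E < N.
With N < P: E < J < N < P.
With P < T: E < J < N < P < T.
Then T < F extends the chain to F.
Then F < G extends the chain to G.
So E < G; E is the smaller of the two.

E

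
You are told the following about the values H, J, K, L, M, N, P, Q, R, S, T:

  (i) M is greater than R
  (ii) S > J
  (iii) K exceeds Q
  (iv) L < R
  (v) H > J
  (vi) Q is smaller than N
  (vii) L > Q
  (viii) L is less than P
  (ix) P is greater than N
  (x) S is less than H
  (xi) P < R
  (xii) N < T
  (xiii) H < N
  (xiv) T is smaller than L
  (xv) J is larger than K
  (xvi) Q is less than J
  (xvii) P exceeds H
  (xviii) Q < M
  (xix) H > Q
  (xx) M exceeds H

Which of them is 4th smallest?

The consecutive relations fix a unique order: Q < K < J < S < H < N < T < L < P < R < M.
Counting 4 from the smallest end gives S.

S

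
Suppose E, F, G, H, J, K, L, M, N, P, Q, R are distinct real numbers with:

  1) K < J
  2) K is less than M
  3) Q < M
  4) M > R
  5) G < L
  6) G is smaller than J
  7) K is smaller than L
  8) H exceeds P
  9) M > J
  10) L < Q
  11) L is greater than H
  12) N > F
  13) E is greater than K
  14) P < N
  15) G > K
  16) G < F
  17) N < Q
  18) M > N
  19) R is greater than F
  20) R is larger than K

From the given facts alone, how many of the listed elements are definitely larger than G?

The elements the relations force above G are F, J, N, L, R, Q, M — no chain reaches any other.
That is 7.

7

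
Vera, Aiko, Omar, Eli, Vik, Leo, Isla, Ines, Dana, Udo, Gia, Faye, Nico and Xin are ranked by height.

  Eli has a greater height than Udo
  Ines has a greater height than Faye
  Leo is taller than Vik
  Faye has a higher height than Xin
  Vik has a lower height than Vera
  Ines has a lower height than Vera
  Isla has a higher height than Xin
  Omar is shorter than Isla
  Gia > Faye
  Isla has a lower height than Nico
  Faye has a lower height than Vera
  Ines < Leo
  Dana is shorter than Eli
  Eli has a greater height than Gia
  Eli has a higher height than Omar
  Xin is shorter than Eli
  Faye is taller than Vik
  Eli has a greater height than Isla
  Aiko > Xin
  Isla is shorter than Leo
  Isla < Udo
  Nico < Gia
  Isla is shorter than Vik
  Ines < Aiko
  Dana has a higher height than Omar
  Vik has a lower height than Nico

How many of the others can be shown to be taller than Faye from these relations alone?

6

The elements the relations force above Faye are Gia, Ines, Leo, Vera, Eli, Aiko — no chain reaches any other.
That is 6.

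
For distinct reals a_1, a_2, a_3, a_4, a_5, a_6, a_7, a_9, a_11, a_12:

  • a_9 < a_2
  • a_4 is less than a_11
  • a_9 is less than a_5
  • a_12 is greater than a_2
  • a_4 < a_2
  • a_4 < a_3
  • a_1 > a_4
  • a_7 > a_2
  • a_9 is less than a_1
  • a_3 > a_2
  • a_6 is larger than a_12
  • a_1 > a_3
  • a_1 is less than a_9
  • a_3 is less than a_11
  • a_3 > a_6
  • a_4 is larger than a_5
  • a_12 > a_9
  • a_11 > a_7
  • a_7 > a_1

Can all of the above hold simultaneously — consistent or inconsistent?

inconsistent

Chaining the given relations yields a_9 < a_5 < a_4 < a_2 < a_12 < a_6 < a_3 < a_1, so a_9 < a_1. But one relation states a_1 < a_9. These cannot both hold.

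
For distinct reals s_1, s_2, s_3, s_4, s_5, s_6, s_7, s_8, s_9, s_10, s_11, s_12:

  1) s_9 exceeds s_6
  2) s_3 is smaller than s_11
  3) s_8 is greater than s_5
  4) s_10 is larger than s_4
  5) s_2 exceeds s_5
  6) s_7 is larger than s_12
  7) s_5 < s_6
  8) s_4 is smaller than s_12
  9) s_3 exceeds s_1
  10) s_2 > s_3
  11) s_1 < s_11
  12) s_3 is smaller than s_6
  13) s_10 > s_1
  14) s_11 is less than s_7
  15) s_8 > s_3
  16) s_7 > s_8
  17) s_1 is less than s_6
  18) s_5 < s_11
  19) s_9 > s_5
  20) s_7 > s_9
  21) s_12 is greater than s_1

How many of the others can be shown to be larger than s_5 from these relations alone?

6

Directly above s_5: s_6, s_11, s_9, s_2, s_8.
One step further: s_7 (6 so far).
Nothing else is reachable above s_5; 6 in all.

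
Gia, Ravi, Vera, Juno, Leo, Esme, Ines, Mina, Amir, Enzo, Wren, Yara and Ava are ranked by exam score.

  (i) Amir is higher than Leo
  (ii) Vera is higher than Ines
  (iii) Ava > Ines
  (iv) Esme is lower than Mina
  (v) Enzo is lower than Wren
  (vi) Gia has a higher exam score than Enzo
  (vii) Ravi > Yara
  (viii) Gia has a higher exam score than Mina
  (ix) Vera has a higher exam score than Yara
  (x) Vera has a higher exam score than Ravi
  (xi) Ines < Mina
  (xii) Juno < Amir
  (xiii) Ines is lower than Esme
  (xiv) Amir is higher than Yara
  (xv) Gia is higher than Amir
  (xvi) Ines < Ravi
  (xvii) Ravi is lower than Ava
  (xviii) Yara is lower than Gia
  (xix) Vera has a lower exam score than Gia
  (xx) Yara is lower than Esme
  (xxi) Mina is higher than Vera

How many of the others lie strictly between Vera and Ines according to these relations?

Chaining upward from Ines reaches: Ravi, Ava, Esme, Mina, Gia.
Chaining downward from Vera reaches: Yara, Ravi.
Strictly between Ines and Vera are those in both lists: Ravi — 1 element.

1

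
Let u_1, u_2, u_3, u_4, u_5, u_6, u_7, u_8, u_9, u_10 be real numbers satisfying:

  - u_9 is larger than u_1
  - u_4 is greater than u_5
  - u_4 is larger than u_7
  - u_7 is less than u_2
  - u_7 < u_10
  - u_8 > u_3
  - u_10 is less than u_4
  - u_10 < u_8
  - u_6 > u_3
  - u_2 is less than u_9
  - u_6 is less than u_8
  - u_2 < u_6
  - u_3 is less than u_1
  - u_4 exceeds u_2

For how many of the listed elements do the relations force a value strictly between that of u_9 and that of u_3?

1

The relations place u_3 below u_9. An element lies strictly between them when it is forced above u_3 and also forced below u_9.
Above u_3: {u_6, u_1, u_8}. Below u_9: {u_7, u_2, u_1}.
Intersection: {u_1} — 1.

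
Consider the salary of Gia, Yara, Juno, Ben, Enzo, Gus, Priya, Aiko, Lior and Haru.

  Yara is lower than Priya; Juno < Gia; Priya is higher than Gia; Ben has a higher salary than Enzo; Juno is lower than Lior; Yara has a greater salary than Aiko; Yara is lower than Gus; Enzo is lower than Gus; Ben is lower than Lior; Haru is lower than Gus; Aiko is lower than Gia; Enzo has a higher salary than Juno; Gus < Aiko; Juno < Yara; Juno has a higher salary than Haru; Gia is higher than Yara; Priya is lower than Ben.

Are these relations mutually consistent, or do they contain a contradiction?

We have Yara < Gus stated directly, yet also Gus < Aiko < Yara by chaining the others — so Gus < Yara. Contradiction.

inconsistent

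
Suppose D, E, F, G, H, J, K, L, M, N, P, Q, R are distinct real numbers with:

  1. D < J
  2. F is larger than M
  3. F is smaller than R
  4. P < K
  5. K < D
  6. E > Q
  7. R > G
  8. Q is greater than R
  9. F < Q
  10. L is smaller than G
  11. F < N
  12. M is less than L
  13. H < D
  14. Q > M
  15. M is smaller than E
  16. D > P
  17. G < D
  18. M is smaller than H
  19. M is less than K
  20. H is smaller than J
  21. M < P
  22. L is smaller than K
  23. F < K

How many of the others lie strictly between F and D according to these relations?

1

The relations place F below D. An element lies strictly between them when it is forced above F and also forced below D.
Above F: {K, R, J, Q, N, E}. Below D: {M, L, G, P, K, H}.
Intersection: {K} — 1.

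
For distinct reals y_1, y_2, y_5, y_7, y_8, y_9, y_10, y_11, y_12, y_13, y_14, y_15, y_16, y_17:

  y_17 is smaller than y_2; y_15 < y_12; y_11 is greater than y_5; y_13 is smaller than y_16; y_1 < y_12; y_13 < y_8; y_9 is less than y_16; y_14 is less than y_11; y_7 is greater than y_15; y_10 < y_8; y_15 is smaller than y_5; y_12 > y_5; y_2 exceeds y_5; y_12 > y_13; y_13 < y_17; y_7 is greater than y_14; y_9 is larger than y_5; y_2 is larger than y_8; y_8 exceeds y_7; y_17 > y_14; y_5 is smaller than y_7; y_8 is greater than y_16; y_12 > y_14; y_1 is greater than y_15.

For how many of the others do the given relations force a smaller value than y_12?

The elements the relations force below y_12 are y_13, y_15, y_14, y_5, y_1 — no chain reaches any other.
That is 5.

5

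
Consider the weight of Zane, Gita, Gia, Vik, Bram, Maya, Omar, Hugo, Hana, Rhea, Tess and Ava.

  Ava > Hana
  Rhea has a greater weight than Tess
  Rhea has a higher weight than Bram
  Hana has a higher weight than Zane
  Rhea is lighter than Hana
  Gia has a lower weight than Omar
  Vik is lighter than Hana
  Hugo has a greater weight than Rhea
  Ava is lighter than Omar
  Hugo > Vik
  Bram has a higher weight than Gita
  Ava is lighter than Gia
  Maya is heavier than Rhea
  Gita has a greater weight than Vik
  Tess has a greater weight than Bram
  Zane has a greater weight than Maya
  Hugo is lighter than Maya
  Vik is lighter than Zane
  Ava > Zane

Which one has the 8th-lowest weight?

Chaining the given pairs: Vik < Gita < Bram < Tess < Rhea < Hugo < Maya < Zane < Hana < Ava < Gia < Omar.
Counting 8 from the smallest end gives Zane.

Zane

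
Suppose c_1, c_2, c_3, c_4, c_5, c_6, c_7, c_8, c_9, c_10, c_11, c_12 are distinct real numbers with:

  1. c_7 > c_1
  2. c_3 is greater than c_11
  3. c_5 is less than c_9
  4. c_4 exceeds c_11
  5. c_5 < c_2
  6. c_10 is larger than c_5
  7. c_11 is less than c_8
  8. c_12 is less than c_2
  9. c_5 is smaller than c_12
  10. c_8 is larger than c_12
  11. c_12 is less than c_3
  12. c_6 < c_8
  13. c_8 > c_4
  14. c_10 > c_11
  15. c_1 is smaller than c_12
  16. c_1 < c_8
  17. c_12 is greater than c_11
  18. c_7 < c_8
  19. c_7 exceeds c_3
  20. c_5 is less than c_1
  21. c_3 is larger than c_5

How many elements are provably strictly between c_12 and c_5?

1

The relations place c_5 below c_12. An element lies strictly between them when it is forced above c_5 and also forced below c_12.
Above c_5: {c_1, c_10, c_3, c_9, c_2, c_7, c_8}. Below c_12: {c_11, c_1}.
Intersection: {c_1} — 1.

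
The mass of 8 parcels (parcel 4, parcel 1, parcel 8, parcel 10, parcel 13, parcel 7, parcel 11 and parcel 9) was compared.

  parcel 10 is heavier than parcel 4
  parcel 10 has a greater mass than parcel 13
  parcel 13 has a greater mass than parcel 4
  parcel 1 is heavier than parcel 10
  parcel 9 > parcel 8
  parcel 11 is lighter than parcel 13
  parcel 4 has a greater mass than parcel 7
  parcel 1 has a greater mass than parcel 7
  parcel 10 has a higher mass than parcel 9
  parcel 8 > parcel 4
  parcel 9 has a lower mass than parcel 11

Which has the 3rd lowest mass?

The consecutive relations fix a unique order: parcel 7 < parcel 4 < parcel 8 < parcel 9 < parcel 11 < parcel 13 < parcel 10 < parcel 1.
The 3rd smallest is parcel 8.

parcel 8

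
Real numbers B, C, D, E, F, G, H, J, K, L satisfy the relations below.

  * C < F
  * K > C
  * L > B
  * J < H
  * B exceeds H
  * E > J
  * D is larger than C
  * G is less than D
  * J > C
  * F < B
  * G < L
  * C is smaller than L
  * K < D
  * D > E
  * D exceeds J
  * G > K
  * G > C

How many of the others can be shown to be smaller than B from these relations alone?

4

Directly below B: F, H.
One step further: C, J (4 so far).
No other element is forced below B by the given relations, so the count is 4.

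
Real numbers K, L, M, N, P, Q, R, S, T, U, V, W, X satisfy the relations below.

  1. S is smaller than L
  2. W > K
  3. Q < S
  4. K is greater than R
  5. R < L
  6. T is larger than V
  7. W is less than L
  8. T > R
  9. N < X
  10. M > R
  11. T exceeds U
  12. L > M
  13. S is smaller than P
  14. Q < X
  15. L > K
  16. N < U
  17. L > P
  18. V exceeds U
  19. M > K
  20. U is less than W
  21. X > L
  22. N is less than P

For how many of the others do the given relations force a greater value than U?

5

Directly above U: V, W, T.
One step further: L (4 so far).
One step further: X (5 so far).
No other element is forced above U by the given relations, so the count is 5.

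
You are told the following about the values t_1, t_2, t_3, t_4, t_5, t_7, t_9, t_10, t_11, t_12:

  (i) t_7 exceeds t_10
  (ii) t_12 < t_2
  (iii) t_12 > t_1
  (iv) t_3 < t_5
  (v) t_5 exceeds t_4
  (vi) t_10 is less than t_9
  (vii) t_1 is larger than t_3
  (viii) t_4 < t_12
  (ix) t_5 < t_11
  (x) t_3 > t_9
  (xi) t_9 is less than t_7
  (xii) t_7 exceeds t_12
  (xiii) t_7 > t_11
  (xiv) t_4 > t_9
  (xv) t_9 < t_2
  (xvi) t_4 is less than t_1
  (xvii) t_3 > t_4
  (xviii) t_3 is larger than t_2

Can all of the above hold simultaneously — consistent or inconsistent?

inconsistent

Chaining the given relations yields t_1 < t_12 < t_2 < t_3, so t_1 < t_3. But one relation states t_3 < t_1. These cannot both hold.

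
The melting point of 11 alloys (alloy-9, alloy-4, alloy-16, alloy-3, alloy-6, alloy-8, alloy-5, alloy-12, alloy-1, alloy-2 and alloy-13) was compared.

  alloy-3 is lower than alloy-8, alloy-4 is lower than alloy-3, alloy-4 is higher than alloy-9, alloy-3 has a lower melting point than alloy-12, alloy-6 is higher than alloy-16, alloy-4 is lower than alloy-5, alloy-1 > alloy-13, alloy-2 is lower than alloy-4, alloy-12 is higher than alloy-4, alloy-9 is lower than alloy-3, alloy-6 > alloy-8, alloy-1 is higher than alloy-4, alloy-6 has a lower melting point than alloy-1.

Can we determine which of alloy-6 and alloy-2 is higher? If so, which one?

Link the given pairs in sequence: alloy-2 < alloy-4; alloy-4 < alloy-3; alloy-3 < alloy-8; alloy-8 < alloy-6.
Chaining these gives alloy-2 < alloy-4 < alloy-3 < alloy-8 < alloy-6.
So alloy-6 is higher.

alloy-6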